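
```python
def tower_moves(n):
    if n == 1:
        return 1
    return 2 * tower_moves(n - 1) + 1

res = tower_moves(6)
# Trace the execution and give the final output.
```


tower_moves(6)
= 2 * tower_moves(5) + 1
= 2 * (2 * tower_moves(4) + 1) + 1
= 2 * (2 * (2 * tower_moves(3) + 1) + 1) + 1
= 2 * (2 * (2 * (2 * tower_moves(2) + 1) + 1) + 1) + 1
= 2 * (2 * (2 * (2 * (2 * tower_moves(1) + 1) + 1) + 1) + 1) + 1
Now compute bottom-up:
tower_moves(1) = 1
tower_moves(2) = 2 * 1 + 1 = 3
tower_moves(3) = 2 * 3 + 1 = 7
tower_moves(4) = 2 * 7 + 1 = 15
tower_moves(5) = 2 * 15 + 1 = 31
tower_moves(6) = 2 * 31 + 1 = 63
= 63


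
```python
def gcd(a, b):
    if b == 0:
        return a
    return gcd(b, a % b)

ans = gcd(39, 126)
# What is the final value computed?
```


gcd(39, 126)
= gcd(126, 39 % 126) = gcd(126, 39)
= gcd(39, 126 % 39) = gcd(39, 9)
= gcd(9, 39 % 9) = gcd(9, 3)
= gcd(3, 9 % 3) = gcd(3, 0)
b == 0, return a = 3


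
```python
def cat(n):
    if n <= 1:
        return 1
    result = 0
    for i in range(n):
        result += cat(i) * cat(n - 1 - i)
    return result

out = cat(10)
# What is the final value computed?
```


cat(10)
= sum of cat(i) * cat(10-1-i) for i in 0..9
First compute sub-values bottom-up:
  cat(0) = 1, cat(1) = 1
  cat(2) = 1*1 + 1*1 = 2
  cat(3) = 1*2 + 1*1 + 2*1 = 5
  cat(4) = 1*5 + 1*2 + 2*1 + 5*1 = 14
  cat(5) = 1*14 + 1*5 + 2*2 + 5*1 + 14*1 = 42
  cat(6) = 1*42 + 1*14 + 2*5 + 5*2 + 14*1 + 42*1 = 132
  cat(7) = 1*132 + 1*42 + 2*14 + 5*5 + 14*2 + 42*1 + 132*1 = 429
  cat(8) = 1*429 + 1*132 + 2*42 + 5*14 + 14*5 + 42*2 + 132*1 + 429*1 = 1430
  cat(9) = 1*1430 + 1*429 + 2*132 + 5*42 + 14*14 + 42*5 + 132*2 + 429*1 + 1430*1 = 4862
Now cat(10):
  cat(0)*cat(9) = 1*4862 = 4862
  cat(1)*cat(8) = 1*1430 = 1430
  cat(2)*cat(7) = 2*429 = 858
  cat(3)*cat(6) = 5*132 = 660
  cat(4)*cat(5) = 14*42 = 588
  cat(5)*cat(4) = 42*14 = 588
  cat(6)*cat(3) = 132*5 = 660
  cat(7)*cat(2) = 429*2 = 858
  cat(8)*cat(1) = 1430*1 = 1430
  cat(9)*cat(0) = 4862*1 = 4862
= 4862 + 1430 + 858 + 660 + 588 + 588 + 660 + 858 + 1430 + 4862
= 16796


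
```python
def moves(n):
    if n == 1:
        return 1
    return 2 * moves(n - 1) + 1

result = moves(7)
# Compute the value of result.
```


moves(7)
= 2 * moves(6) + 1
= 2 * (2 * moves(5) + 1) + 1
= 2 * (2 * (2 * moves(4) + 1) + 1) + 1
= 2 * (2 * (2 * (2 * moves(3) + 1) + 1) + 1) + 1
= 2 * (2 * (2 * (2 * (2 * moves(2) + 1) + 1) + 1) + 1) + 1
= 2 * (2 * (2 * (2 * (2 * (2 * moves(1) + 1) + 1) + 1) + 1) + 1) + 1
Now compute bottom-up:
moves(1) = 1
moves(2) = 2 * 1 + 1 = 3
moves(3) = 2 * 3 + 1 = 7
moves(4) = 2 * 7 + 1 = 15
moves(5) = 2 * 15 + 1 = 31
moves(6) = 2 * 31 + 1 = 63
moves(7) = 2 * 63 + 1 = 127
= 127


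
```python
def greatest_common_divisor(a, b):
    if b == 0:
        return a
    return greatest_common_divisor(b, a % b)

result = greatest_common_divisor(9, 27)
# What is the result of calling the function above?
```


greatest_common_divisor(9, 27)
= greatest_common_divisor(27, 9 % 27) = greatest_common_divisor(27, 9)
= greatest_common_divisor(9, 27 % 9) = greatest_common_divisor(9, 0)
b == 0, return a = 9


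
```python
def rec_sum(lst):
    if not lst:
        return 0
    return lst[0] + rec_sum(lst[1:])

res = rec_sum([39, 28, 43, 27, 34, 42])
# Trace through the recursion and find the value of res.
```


rec_sum([39, 28, 43, 27, 34, 42])
= 39 + rec_sum([28, 43, 27, 34, 42])
= 39 + 28 + rec_sum([43, 27, 34, 42])
= 39 + 28 + 43 + rec_sum([27, 34, 42])
= 39 + 28 + 43 + 27 + rec_sum([34, 42])
= 39 + 28 + 43 + 27 + 34 + rec_sum([42])
= 39 + 28 + 43 + 27 + 34 + 42 + rec_sum([])
= 39 + 28 + 43 + 27 + 34 + 42 + 0
= 213


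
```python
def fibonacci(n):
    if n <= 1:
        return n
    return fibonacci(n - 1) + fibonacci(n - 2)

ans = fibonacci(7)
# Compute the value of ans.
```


fibonacci(7)
= fibonacci(6) + fibonacci(5)
= (fibonacci(5) + fibonacci(4)) + fibonacci(5)
Computing bottom-up: fibonacci(0)=0, fibonacci(1)=1, fibonacci(2)=1, fibonacci(3)=2, fibonacci(4)=3, fibonacci(5)=5, fibonacci(6)=8, fibonacci(7)=13
= 13


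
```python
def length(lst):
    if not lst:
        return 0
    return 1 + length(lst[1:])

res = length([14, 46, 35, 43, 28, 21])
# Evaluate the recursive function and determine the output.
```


length([14, 46, 35, 43, 28, 21])
= 1 + length([46, 35, 43, 28, 21])
= 1 + 1 + length([35, 43, 28, 21])
= 1 + 1 + 1 + length([43, 28, 21])
= 1 + 1 + 1 + 1 + length([28, 21])
= 1 + 1 + 1 + 1 + 1 + length([21])
= 1 + 1 + 1 + 1 + 1 + 1 + length([])
= 1 + 1 + 1 + 1 + 1 + 1 + 0
= 6


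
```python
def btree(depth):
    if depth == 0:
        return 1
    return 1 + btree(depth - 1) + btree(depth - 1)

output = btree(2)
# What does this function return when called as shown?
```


btree(2)
= 1 + btree(1) + btree(1)
= 1 + 2 * btree(1)
btree(k) = 2^(k+1) - 1
btree(0) = 1
btree(1) = 3
btree(2) = 7
btree(2) = 2^3 - 1 = 7


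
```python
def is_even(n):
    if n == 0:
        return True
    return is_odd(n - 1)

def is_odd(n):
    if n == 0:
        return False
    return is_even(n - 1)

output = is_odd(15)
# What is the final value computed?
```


is_odd(15)
= is_even(14)
= is_odd(13)
= is_even(12)
= is_odd(11)
= is_even(10)
= is_odd(9)
= is_even(8)
= is_odd(7)
= is_even(6)
= is_odd(5)
= is_even(4)
= is_odd(3)
= is_even(2)
= is_odd(1)
= is_even(0)
n == 0: return True
= True


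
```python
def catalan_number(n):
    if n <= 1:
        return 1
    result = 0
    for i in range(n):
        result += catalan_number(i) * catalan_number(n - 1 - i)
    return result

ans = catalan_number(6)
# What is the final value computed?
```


catalan_number(6)
= sum of catalan_number(i) * catalan_number(6-1-i) for i in 0..5
First compute sub-values bottom-up:
  catalan_number(0) = 1, catalan_number(1) = 1
  catalan_number(2) = 1*1 + 1*1 = 2
  catalan_number(3) = 1*2 + 1*1 + 2*1 = 5
  catalan_number(4) = 1*5 + 1*2 + 2*1 + 5*1 = 14
  catalan_number(5) = 1*14 + 1*5 + 2*2 + 5*1 + 14*1 = 42
Now catalan_number(6):
  catalan_number(0)*catalan_number(5) = 1*42 = 42
  catalan_number(1)*catalan_number(4) = 1*14 = 14
  catalan_number(2)*catalan_number(3) = 2*5 = 10
  catalan_number(3)*catalan_number(2) = 5*2 = 10
  catalan_number(4)*catalan_number(1) = 14*1 = 14
  catalan_number(5)*catalan_number(0) = 42*1 = 42
= 42 + 14 + 10 + 10 + 14 + 42
= 132


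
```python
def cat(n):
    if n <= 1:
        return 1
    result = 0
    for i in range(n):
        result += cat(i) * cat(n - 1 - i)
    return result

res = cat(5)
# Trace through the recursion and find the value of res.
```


cat(5)
= sum of cat(i) * cat(5-1-i) for i in 0..4
First compute sub-values bottom-up:
  cat(0) = 1, cat(1) = 1
  cat(2) = 1*1 + 1*1 = 2
  cat(3) = 1*2 + 1*1 + 2*1 = 5
  cat(4) = 1*5 + 1*2 + 2*1 + 5*1 = 14
Now cat(5):
  cat(0)*cat(4) = 1*14 = 14
  cat(1)*cat(3) = 1*5 = 5
  cat(2)*cat(2) = 2*2 = 4
  cat(3)*cat(1) = 5*1 = 5
  cat(4)*cat(0) = 14*1 = 14
= 14 + 5 + 4 + 5 + 14
= 42


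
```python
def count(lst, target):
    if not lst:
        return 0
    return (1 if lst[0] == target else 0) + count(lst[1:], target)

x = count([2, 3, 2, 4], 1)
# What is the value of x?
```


count([2, 3, 2, 4], 1)
lst[0]=2 != 1: 0 + count([3, 2, 4], 1)
lst[0]=3 != 1: 0 + count([2, 4], 1)
lst[0]=2 != 1: 0 + count([4], 1)
lst[0]=4 != 1: 0 + count([], 1)
= 0


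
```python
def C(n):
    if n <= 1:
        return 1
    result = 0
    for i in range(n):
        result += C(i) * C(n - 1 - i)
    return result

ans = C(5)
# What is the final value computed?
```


C(5)
= sum of C(i) * C(5-1-i) for i in 0..4
First compute sub-values bottom-up:
  C(0) = 1, C(1) = 1
  C(2) = 1*1 + 1*1 = 2
  C(3) = 1*2 + 1*1 + 2*1 = 5
  C(4) = 1*5 + 1*2 + 2*1 + 5*1 = 14
Now C(5):
  C(0)*C(4) = 1*14 = 14
  C(1)*C(3) = 1*5 = 5
  C(2)*C(2) = 2*2 = 4
  C(3)*C(1) = 5*1 = 5
  C(4)*C(0) = 14*1 = 14
= 14 + 5 + 4 + 5 + 14
= 42


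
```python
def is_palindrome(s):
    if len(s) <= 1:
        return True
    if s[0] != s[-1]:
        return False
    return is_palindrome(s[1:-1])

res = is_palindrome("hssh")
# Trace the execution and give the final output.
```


is_palindrome("hssh")
"hssh": s[0]='h' == s[-1]='h' -> is_palindrome("ss")
"ss": s[0]='s' == s[-1]='s' -> is_palindrome("")
"": len <= 1 -> True
= True


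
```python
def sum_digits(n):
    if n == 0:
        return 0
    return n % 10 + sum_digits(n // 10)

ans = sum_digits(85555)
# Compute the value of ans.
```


sum_digits(85555)
= 5 + sum_digits(8555)
= 5 + 5 + sum_digits(855)
= 5 + 5 + 5 + sum_digits(85)
= 5 + 5 + 5 + 5 + sum_digits(8)
= 5 + 5 + 5 + 5 + 8 + sum_digits(0)
= 5 + 5 + 5 + 5 + 8 + 0
= 28


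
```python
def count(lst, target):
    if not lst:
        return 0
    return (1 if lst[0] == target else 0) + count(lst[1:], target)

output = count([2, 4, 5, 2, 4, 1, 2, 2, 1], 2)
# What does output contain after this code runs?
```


count([2, 4, 5, 2, 4, 1, 2, 2, 1], 2)
lst[0]=2 == 2: 1 + count([4, 5, 2, 4, 1, 2, 2, 1], 2)
lst[0]=4 != 2: 0 + count([5, 2, 4, 1, 2, 2, 1], 2)
lst[0]=5 != 2: 0 + count([2, 4, 1, 2, 2, 1], 2)
lst[0]=2 == 2: 1 + count([4, 1, 2, 2, 1], 2)
lst[0]=4 != 2: 0 + count([1, 2, 2, 1], 2)
lst[0]=1 != 2: 0 + count([2, 2, 1], 2)
lst[0]=2 == 2: 1 + count([2, 1], 2)
lst[0]=2 == 2: 1 + count([1], 2)
lst[0]=1 != 2: 0 + count([], 2)
= 4


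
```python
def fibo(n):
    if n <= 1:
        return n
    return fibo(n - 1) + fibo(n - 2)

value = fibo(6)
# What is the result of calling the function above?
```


fibo(6)
= fibo(5) + fibo(4)
= (fibo(4) + fibo(3)) + fibo(4)
Computing bottom-up: fibo(0)=0, fibo(1)=1, fibo(2)=1, fibo(3)=2, fibo(4)=3, fibo(5)=5, fibo(6)=8
= 8


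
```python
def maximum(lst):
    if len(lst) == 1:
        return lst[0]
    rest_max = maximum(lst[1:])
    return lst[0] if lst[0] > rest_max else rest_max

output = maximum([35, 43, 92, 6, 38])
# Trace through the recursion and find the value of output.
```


maximum([35, 43, 92, 6, 38])
= compare 35 with maximum([43, 92, 6, 38])
= compare 43 with maximum([92, 6, 38])
= compare 92 with maximum([6, 38])
= compare 6 with maximum([38])
Base: maximum([38]) = 38
compare 6 with 38: max = 38
compare 92 with 38: max = 92
compare 43 with 92: max = 92
compare 35 with 92: max = 92
= 92


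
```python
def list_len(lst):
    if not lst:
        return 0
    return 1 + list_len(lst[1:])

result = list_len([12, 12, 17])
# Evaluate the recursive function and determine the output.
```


list_len([12, 12, 17])
= 1 + list_len([12, 17])
= 1 + 1 + list_len([17])
= 1 + 1 + 1 + list_len([])
= 1 + 1 + 1 + 0
= 3


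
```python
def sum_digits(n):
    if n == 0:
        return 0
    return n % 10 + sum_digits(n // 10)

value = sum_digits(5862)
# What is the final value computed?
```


sum_digits(5862)
= 2 + sum_digits(586)
= 2 + 6 + sum_digits(58)
= 2 + 6 + 8 + sum_digits(5)
= 2 + 6 + 8 + 5 + sum_digits(0)
= 2 + 6 + 8 + 5 + 0
= 21


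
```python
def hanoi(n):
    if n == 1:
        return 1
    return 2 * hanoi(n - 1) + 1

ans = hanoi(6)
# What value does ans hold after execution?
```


hanoi(6)
= 2 * hanoi(5) + 1
= 2 * (2 * hanoi(4) + 1) + 1
= 2 * (2 * (2 * hanoi(3) + 1) + 1) + 1
= 2 * (2 * (2 * (2 * hanoi(2) + 1) + 1) + 1) + 1
= 2 * (2 * (2 * (2 * (2 * hanoi(1) + 1) + 1) + 1) + 1) + 1
Now compute bottom-up:
hanoi(1) = 1
hanoi(2) = 2 * 1 + 1 = 3
hanoi(3) = 2 * 3 + 1 = 7
hanoi(4) = 2 * 7 + 1 = 15
hanoi(5) = 2 * 15 + 1 = 31
hanoi(6) = 2 * 31 + 1 = 63
= 63


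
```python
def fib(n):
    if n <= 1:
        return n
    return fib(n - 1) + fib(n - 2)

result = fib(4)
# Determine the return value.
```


fib(4)
= fib(3) + fib(2)
= (fib(2) + fib(1)) + fib(2)
Computing bottom-up: fib(0)=0, fib(1)=1, fib(2)=1, fib(3)=2, fib(4)=3
= 3


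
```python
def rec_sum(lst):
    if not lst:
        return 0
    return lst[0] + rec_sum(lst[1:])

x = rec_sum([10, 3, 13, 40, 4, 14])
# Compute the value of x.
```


rec_sum([10, 3, 13, 40, 4, 14])
= 10 + rec_sum([3, 13, 40, 4, 14])
= 10 + 3 + rec_sum([13, 40, 4, 14])
= 10 + 3 + 13 + rec_sum([40, 4, 14])
= 10 + 3 + 13 + 40 + rec_sum([4, 14])
= 10 + 3 + 13 + 40 + 4 + rec_sum([14])
= 10 + 3 + 13 + 40 + 4 + 14 + rec_sum([])
= 10 + 3 + 13 + 40 + 4 + 14 + 0
= 84


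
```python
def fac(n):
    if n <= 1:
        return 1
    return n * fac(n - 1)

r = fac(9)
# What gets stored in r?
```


fac(9)
= 9 * fac(8)
= 9 * 8 * fac(7)
= 9 * 8 * 7 * fac(6)
= 9 * 8 * 7 * 6 * fac(5)
= 9 * 8 * 7 * 6 * 5 * fac(4)
= 9 * 8 * 7 * 6 * 5 * 4 * fac(3)
= 9 * 8 * 7 * 6 * 5 * 4 * 3 * fac(2)
= 9 * 8 * 7 * 6 * 5 * 4 * 3 * 2 * fac(1)
= 9 * 8 * 7 * 6 * 5 * 4 * 3 * 2 * 1
= 362880


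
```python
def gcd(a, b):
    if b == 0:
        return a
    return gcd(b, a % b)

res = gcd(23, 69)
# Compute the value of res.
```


gcd(23, 69)
= gcd(69, 23 % 69) = gcd(69, 23)
= gcd(23, 69 % 23) = gcd(23, 0)
b == 0, return a = 23


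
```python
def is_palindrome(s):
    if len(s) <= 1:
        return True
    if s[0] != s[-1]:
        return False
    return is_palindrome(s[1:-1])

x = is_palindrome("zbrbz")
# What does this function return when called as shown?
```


is_palindrome("zbrbz")
"zbrbz": s[0]='z' == s[-1]='z' -> is_palindrome("brb")
"brb": s[0]='b' == s[-1]='b' -> is_palindrome("r")
"r": len <= 1 -> True
= True


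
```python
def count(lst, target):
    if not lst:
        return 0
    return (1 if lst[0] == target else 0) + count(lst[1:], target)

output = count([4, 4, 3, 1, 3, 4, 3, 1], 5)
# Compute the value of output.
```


count([4, 4, 3, 1, 3, 4, 3, 1], 5)
lst[0]=4 != 5: 0 + count([4, 3, 1, 3, 4, 3, 1], 5)
lst[0]=4 != 5: 0 + count([3, 1, 3, 4, 3, 1], 5)
lst[0]=3 != 5: 0 + count([1, 3, 4, 3, 1], 5)
lst[0]=1 != 5: 0 + count([3, 4, 3, 1], 5)
lst[0]=3 != 5: 0 + count([4, 3, 1], 5)
lst[0]=4 != 5: 0 + count([3, 1], 5)
lst[0]=3 != 5: 0 + count([1], 5)
lst[0]=1 != 5: 0 + count([], 5)
= 0


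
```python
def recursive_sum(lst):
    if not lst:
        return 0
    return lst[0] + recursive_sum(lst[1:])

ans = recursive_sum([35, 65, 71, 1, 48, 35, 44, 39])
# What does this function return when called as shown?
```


recursive_sum([35, 65, 71, 1, 48, 35, 44, 39])
= 35 + recursive_sum([65, 71, 1, 48, 35, 44, 39])
= 35 + 65 + recursive_sum([71, 1, 48, 35, 44, 39])
= 35 + 65 + 71 + recursive_sum([1, 48, 35, 44, 39])
= 35 + 65 + 71 + 1 + recursive_sum([48, 35, 44, 39])
= 35 + 65 + 71 + 1 + 48 + recursive_sum([35, 44, 39])
= 35 + 65 + 71 + 1 + 48 + 35 + recursive_sum([44, 39])
= 35 + 65 + 71 + 1 + 48 + 35 + 44 + recursive_sum([39])
= 35 + 65 + 71 + 1 + 48 + 35 + 44 + 39 + recursive_sum([])
= 35 + 65 + 71 + 1 + 48 + 35 + 44 + 39 + 0
= 338


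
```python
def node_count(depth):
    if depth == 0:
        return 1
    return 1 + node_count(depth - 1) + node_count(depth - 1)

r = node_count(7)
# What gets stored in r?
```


node_count(7)
= 1 + node_count(6) + node_count(6)
= 1 + 2 * node_count(6)
node_count(k) = 2^(k+1) - 1
node_count(0) = 1
node_count(1) = 3
node_count(2) = 7
node_count(3) = 15
node_count(4) = 31
node_count(7) = 2^8 - 1 = 255


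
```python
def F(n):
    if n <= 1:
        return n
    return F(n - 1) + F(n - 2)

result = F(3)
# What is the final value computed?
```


F(3)
= F(2) + F(1)
Computing bottom-up: F(0)=0, F(1)=1, F(2)=1, F(3)=2
= 2


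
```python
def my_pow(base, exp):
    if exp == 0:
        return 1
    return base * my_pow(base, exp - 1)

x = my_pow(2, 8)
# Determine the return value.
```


my_pow(2, 8)
= 2 * my_pow(2, 7)
= 2 * 2 * my_pow(2, 6)
= 2 * 2 * 2 * my_pow(2, 5)
= 2 * 2 * 2 * 2 * my_pow(2, 4)
= 2 * 2 * 2 * 2 * 2 * my_pow(2, 3)
= 2 * 2 * 2 * 2 * 2 * 2 * my_pow(2, 2)
= 2 * 2 * 2 * 2 * 2 * 2 * 2 * my_pow(2, 1)
= 2 * 2 * 2 * 2 * 2 * 2 * 2 * 2 * my_pow(2, 0)
= 2 * 2 * 2 * 2 * 2 * 2 * 2 * 2 * 1
= 256


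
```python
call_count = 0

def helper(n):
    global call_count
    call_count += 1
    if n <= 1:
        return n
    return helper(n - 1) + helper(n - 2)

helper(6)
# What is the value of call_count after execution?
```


helper(6) calls helper(5) and helper(4); each non-base call branches into two more.
Let C(k) = total number of calls made by helper(k), including the call to helper(k) itself.
Base cases: C(0) = 1, C(1) = 1
Recurrence: C(k) = 1 + C(k-1) + C(k-2)
  C(2) = 1 + C(1) + C(0) = 1 + 1 + 1 = 3
  C(3) = 1 + C(2) + C(1) = 1 + 3 + 1 = 5
  C(4) = 1 + C(3) + C(2) = 1 + 5 + 3 = 9
  C(5) = 1 + C(4) + C(3) = 1 + 9 + 5 = 15
  C(6) = 1 + C(5) + C(4) = 1 + 15 + 9 = 25
Total calls = C(6) = 25


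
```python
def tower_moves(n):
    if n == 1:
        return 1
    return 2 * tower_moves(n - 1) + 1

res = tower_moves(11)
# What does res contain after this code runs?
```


tower_moves(11)
= 2 * tower_moves(10) + 1
= 2 * (2 * tower_moves(9) + 1) + 1
= 2 * (2 * (2 * tower_moves(8) + 1) + 1) + 1
= 2 * (2 * (2 * (2 * tower_moves(7) + 1) + 1) + 1) + 1
= 2 * (2 * (2 * (2 * (2 * tower_moves(6) + 1) + 1) + 1) + 1) + 1
= 2 * (2 * (2 * (2 * (2 * (2 * tower_moves(5) + 1) + 1) + 1) + 1) + 1) + 1
= 2 * (2 * (2 * (2 * (2 * (2 * (2 * tower_moves(4) + 1) + 1) + 1) + 1) + 1) + 1) + 1
= 2 * (2 * (2 * (2 * (2 * (2 * (2 * (2 * tower_moves(3) + 1) + 1) + 1) + 1) + 1) + 1) + 1) + 1
= 2 * (2 * (2 * (2 * (2 * (2 * (2 * (2 * (2 * tower_moves(2) + 1) + 1) + 1) + 1) + 1) + 1) + 1) + 1) + 1
= 2 * (2 * (2 * (2 * (2 * (2 * (2 * (2 * (2 * (2 * tower_moves(1) + 1) + 1) + 1) + 1) + 1) + 1) + 1) + 1) + 1) + 1
Now compute bottom-up:
tower_moves(1) = 1
tower_moves(2) = 2 * 1 + 1 = 3
tower_moves(3) = 2 * 3 + 1 = 7
tower_moves(4) = 2 * 7 + 1 = 15
tower_moves(5) = 2 * 15 + 1 = 31
tower_moves(6) = 2 * 31 + 1 = 63
tower_moves(7) = 2 * 63 + 1 = 127
tower_moves(8) = 2 * 127 + 1 = 255
tower_moves(9) = 2 * 255 + 1 = 511
tower_moves(10) = 2 * 511 + 1 = 1023
tower_moves(11) = 2 * 1023 + 1 = 2047
= 2047


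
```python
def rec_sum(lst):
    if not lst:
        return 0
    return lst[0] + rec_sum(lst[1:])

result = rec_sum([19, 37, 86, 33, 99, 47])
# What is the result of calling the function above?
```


rec_sum([19, 37, 86, 33, 99, 47])
= 19 + rec_sum([37, 86, 33, 99, 47])
= 19 + 37 + rec_sum([86, 33, 99, 47])
= 19 + 37 + 86 + rec_sum([33, 99, 47])
= 19 + 37 + 86 + 33 + rec_sum([99, 47])
= 19 + 37 + 86 + 33 + 99 + rec_sum([47])
= 19 + 37 + 86 + 33 + 99 + 47 + rec_sum([])
= 19 + 37 + 86 + 33 + 99 + 47 + 0
= 321


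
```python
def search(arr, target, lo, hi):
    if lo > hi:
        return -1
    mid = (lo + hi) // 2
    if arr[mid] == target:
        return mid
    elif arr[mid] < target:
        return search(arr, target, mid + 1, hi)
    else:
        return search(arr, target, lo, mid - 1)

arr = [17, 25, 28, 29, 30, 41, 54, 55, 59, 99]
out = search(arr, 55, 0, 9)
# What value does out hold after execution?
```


search(arr, 55, 0, 9)
lo=0, hi=9, mid=4, arr[mid]=30
30 < 55, search right half
lo=5, hi=9, mid=7, arr[mid]=55
arr[7] == 55, found at index 7
= 7


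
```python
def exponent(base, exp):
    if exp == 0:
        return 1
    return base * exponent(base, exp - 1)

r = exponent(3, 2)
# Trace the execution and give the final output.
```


exponent(3, 2)
= 3 * exponent(3, 1)
= 3 * 3 * exponent(3, 0)
= 3 * 3 * 1
= 9


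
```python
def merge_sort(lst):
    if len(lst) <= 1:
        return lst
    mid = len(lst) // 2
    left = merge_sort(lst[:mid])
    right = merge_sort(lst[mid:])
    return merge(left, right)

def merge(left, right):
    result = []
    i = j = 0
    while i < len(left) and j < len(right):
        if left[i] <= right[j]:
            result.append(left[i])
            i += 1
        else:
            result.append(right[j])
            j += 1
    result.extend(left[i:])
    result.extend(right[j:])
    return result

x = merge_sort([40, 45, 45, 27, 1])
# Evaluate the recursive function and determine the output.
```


merge_sort([40, 45, 45, 27, 1])
Split into [40, 45] and [45, 27, 1]
Left sorted: [40, 45]
Right sorted: [1, 27, 45]
Merge [40, 45] and [1, 27, 45]
= [1, 27, 40, 45, 45]


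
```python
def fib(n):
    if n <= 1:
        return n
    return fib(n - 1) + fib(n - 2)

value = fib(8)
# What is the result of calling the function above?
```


fib(8)
= fib(7) + fib(6)
= (fib(6) + fib(5)) + fib(6)
Computing bottom-up: fib(0)=0, fib(1)=1, fib(2)=1, fib(3)=2, fib(4)=3, fib(5)=5, fib(6)=8, fib(7)=13, fib(8)=21
= 21


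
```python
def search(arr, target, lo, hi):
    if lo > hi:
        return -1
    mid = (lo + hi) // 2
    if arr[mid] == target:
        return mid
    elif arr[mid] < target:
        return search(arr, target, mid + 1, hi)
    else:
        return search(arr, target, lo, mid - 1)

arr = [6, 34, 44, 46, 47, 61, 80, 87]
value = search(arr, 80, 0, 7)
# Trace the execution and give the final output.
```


search(arr, 80, 0, 7)
lo=0, hi=7, mid=3, arr[mid]=46
46 < 80, search right half
lo=4, hi=7, mid=5, arr[mid]=61
61 < 80, search right half
lo=6, hi=7, mid=6, arr[mid]=80
arr[6] == 80, found at index 6
= 6


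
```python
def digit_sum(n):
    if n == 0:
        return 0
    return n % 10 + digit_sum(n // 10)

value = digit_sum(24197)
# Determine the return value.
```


digit_sum(24197)
= 7 + digit_sum(2419)
= 7 + 9 + digit_sum(241)
= 7 + 9 + 1 + digit_sum(24)
= 7 + 9 + 1 + 4 + digit_sum(2)
= 7 + 9 + 1 + 4 + 2 + digit_sum(0)
= 7 + 9 + 1 + 4 + 2 + 0
= 23


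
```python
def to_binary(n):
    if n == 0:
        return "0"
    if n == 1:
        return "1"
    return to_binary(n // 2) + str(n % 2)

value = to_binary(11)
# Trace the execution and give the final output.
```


to_binary(11)
= to_binary(5) + "1"
= to_binary(2) + "1" + "1"
= to_binary(1) + "0" + "1" + "1"
= "1" + "0" + "1" + "1"
= "1011"


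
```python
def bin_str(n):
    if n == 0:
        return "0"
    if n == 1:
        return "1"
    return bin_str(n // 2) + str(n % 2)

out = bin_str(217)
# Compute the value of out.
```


bin_str(217)
= bin_str(108) + "1"
= bin_str(54) + "0" + "1"
= bin_str(27) + "0" + "0" + "1"
= bin_str(13) + "1" + "0" + "0" + "1"
= bin_str(6) + "1" + "1" + "0" + "0" + "1"
= bin_str(3) + "0" + "1" + "1" + "0" + "0" + "1"
= bin_str(1) + "1" + "0" + "1" + "1" + "0" + "0" + "1"
= "1" + "1" + "0" + "1" + "1" + "0" + "0" + "1"
= "11011001"


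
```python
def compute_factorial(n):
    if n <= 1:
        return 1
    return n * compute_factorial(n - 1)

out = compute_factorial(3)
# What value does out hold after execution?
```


compute_factorial(3)
= 3 * compute_factorial(2)
= 3 * 2 * compute_factorial(1)
= 3 * 2 * 1
= 6


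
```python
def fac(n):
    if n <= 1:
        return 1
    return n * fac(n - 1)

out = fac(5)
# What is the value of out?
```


fac(5)
= 5 * fac(4)
= 5 * 4 * fac(3)
= 5 * 4 * 3 * fac(2)
= 5 * 4 * 3 * 2 * fac(1)
= 5 * 4 * 3 * 2 * 1
= 120


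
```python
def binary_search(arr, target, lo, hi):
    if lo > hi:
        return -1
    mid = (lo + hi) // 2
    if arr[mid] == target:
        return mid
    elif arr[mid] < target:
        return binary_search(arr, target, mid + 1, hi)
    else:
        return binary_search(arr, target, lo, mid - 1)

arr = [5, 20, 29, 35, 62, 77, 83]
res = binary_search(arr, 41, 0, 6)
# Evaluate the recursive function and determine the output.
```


binary_search(arr, 41, 0, 6)
lo=0, hi=6, mid=3, arr[mid]=35
35 < 41, search right half
lo=4, hi=6, mid=5, arr[mid]=77
77 > 41, search left half
lo=4, hi=4, mid=4, arr[mid]=62
62 > 41, search left half
lo > hi, target not found, return -1
= -1


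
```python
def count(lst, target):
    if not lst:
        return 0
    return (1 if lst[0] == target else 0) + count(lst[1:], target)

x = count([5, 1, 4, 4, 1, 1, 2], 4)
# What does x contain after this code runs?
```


count([5, 1, 4, 4, 1, 1, 2], 4)
lst[0]=5 != 4: 0 + count([1, 4, 4, 1, 1, 2], 4)
lst[0]=1 != 4: 0 + count([4, 4, 1, 1, 2], 4)
lst[0]=4 == 4: 1 + count([4, 1, 1, 2], 4)
lst[0]=4 == 4: 1 + count([1, 1, 2], 4)
lst[0]=1 != 4: 0 + count([1, 2], 4)
lst[0]=1 != 4: 0 + count([2], 4)
lst[0]=2 != 4: 0 + count([], 4)
= 2


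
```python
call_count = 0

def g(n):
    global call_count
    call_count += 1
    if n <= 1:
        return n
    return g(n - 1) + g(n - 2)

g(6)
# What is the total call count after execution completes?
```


g(6) calls g(5) and g(4); each non-base call branches into two more.
Let C(k) = total number of calls made by g(k), including the call to g(k) itself.
Base cases: C(0) = 1, C(1) = 1
Recurrence: C(k) = 1 + C(k-1) + C(k-2)
  C(2) = 1 + C(1) + C(0) = 1 + 1 + 1 = 3
  C(3) = 1 + C(2) + C(1) = 1 + 3 + 1 = 5
  C(4) = 1 + C(3) + C(2) = 1 + 5 + 3 = 9
  C(5) = 1 + C(4) + C(3) = 1 + 9 + 5 = 15
  C(6) = 1 + C(5) + C(4) = 1 + 15 + 9 = 25
Total calls = C(6) = 25


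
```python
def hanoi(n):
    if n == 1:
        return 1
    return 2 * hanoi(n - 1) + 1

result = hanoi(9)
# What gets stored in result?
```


hanoi(9)
= 2 * hanoi(8) + 1
= 2 * (2 * hanoi(7) + 1) + 1
= 2 * (2 * (2 * hanoi(6) + 1) + 1) + 1
= 2 * (2 * (2 * (2 * hanoi(5) + 1) + 1) + 1) + 1
= 2 * (2 * (2 * (2 * (2 * hanoi(4) + 1) + 1) + 1) + 1) + 1
= 2 * (2 * (2 * (2 * (2 * (2 * hanoi(3) + 1) + 1) + 1) + 1) + 1) + 1
= 2 * (2 * (2 * (2 * (2 * (2 * (2 * hanoi(2) + 1) + 1) + 1) + 1) + 1) + 1) + 1
= 2 * (2 * (2 * (2 * (2 * (2 * (2 * (2 * hanoi(1) + 1) + 1) + 1) + 1) + 1) + 1) + 1) + 1
Now compute bottom-up:
hanoi(1) = 1
hanoi(2) = 2 * 1 + 1 = 3
hanoi(3) = 2 * 3 + 1 = 7
hanoi(4) = 2 * 7 + 1 = 15
hanoi(5) = 2 * 15 + 1 = 31
hanoi(6) = 2 * 31 + 1 = 63
hanoi(7) = 2 * 63 + 1 = 127
hanoi(8) = 2 * 127 + 1 = 255
hanoi(9) = 2 * 255 + 1 = 511
= 511


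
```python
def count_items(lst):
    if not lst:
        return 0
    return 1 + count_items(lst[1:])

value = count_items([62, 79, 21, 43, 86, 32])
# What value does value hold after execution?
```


count_items([62, 79, 21, 43, 86, 32])
= 1 + count_items([79, 21, 43, 86, 32])
= 1 + 1 + count_items([21, 43, 86, 32])
= 1 + 1 + 1 + count_items([43, 86, 32])
= 1 + 1 + 1 + 1 + count_items([86, 32])
= 1 + 1 + 1 + 1 + 1 + count_items([32])
= 1 + 1 + 1 + 1 + 1 + 1 + count_items([])
= 1 + 1 + 1 + 1 + 1 + 1 + 0
= 6


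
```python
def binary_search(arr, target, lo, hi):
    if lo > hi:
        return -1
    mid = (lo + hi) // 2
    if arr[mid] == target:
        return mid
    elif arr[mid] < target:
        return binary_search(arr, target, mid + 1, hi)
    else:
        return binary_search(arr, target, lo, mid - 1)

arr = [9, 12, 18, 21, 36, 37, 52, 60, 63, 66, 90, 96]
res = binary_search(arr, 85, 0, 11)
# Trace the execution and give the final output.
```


binary_search(arr, 85, 0, 11)
lo=0, hi=11, mid=5, arr[mid]=37
37 < 85, search right half
lo=6, hi=11, mid=8, arr[mid]=63
63 < 85, search right half
lo=9, hi=11, mid=10, arr[mid]=90
90 > 85, search left half
lo=9, hi=9, mid=9, arr[mid]=66
66 < 85, search right half
lo > hi, target not found, return -1
= -1


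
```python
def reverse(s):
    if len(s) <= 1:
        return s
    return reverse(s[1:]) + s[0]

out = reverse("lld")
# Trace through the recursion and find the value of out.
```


reverse("lld")
= reverse("ld") + "l"
= reverse("d") + "l" + "l"
= "d" + "l" + "l"
= "dll"


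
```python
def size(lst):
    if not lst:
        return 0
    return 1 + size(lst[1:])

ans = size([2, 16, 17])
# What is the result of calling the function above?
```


size([2, 16, 17])
= 1 + size([16, 17])
= 1 + 1 + size([17])
= 1 + 1 + 1 + size([])
= 1 + 1 + 1 + 0
= 3


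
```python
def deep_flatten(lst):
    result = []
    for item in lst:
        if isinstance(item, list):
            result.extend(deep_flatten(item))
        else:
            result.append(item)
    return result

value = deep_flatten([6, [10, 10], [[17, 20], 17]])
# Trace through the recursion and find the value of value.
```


deep_flatten([6, [10, 10], [[17, 20], 17]])
Processing each element:
  6 is not a list -> append 6
  [10, 10] is a list -> deep_flatten recursively -> [10, 10]
  [[17, 20], 17] is a list -> deep_flatten recursively -> [17, 20, 17]
= [6, 10, 10, 17, 20, 17]


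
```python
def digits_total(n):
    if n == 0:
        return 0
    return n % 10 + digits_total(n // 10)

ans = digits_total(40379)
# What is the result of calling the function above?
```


digits_total(40379)
= 9 + digits_total(4037)
= 9 + 7 + digits_total(403)
= 9 + 7 + 3 + digits_total(40)
= 9 + 7 + 3 + 0 + digits_total(4)
= 9 + 7 + 3 + 0 + 4 + digits_total(0)
= 9 + 7 + 3 + 0 + 4 + 0
= 23


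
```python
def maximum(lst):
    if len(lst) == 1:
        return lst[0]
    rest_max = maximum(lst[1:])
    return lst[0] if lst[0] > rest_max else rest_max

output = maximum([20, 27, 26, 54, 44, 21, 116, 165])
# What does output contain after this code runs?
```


maximum([20, 27, 26, 54, 44, 21, 116, 165])
= compare 20 with maximum([27, 26, 54, 44, 21, 116, 165])
= compare 27 with maximum([26, 54, 44, 21, 116, 165])
= compare 26 with maximum([54, 44, 21, 116, 165])
= compare 54 with maximum([44, 21, 116, 165])
= compare 44 with maximum([21, 116, 165])
= compare 21 with maximum([116, 165])
= compare 116 with maximum([165])
Base: maximum([165]) = 165
compare 116 with 165: max = 165
compare 21 with 165: max = 165
compare 44 with 165: max = 165
compare 54 with 165: max = 165
compare 26 with 165: max = 165
compare 27 with 165: max = 165
compare 20 with 165: max = 165
= 165


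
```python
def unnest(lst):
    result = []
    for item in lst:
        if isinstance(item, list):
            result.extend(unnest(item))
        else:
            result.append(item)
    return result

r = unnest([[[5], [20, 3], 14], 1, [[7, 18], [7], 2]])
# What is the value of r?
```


unnest([[[5], [20, 3], 14], 1, [[7, 18], [7], 2]])
Processing each element:
  [[5], [20, 3], 14] is a list -> unnest recursively -> [5, 20, 3, 14]
  1 is not a list -> append 1
  [[7, 18], [7], 2] is a list -> unnest recursively -> [7, 18, 7, 2]
= [5, 20, 3, 14, 1, 7, 18, 7, 2]


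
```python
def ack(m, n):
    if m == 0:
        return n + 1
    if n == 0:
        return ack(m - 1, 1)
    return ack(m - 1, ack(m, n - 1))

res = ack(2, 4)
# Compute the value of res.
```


ack(2, 4)
= ack(1, ack(2, 3))
First compute ack(2, 3) = 9
= ack(1, 9)
= 11


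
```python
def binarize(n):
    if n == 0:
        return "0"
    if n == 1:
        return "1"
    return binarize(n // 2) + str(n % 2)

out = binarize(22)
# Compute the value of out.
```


binarize(22)
= binarize(11) + "0"
= binarize(5) + "1" + "0"
= binarize(2) + "1" + "1" + "0"
= binarize(1) + "0" + "1" + "1" + "0"
= "1" + "0" + "1" + "1" + "0"
= "10110"


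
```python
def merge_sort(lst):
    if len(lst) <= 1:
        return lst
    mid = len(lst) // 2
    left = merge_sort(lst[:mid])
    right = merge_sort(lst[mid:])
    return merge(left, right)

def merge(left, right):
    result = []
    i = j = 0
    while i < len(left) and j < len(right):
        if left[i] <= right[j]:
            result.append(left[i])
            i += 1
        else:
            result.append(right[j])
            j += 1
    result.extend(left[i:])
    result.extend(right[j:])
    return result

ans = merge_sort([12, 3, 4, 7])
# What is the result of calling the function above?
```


merge_sort([12, 3, 4, 7])
Split into [12, 3] and [4, 7]
Left sorted: [3, 12]
Right sorted: [4, 7]
Merge [3, 12] and [4, 7]
= [3, 4, 7, 12]


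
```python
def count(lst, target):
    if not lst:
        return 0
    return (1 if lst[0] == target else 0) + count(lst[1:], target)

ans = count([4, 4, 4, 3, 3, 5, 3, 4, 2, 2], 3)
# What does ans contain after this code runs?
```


count([4, 4, 4, 3, 3, 5, 3, 4, 2, 2], 3)
lst[0]=4 != 3: 0 + count([4, 4, 3, 3, 5, 3, 4, 2, 2], 3)
lst[0]=4 != 3: 0 + count([4, 3, 3, 5, 3, 4, 2, 2], 3)
lst[0]=4 != 3: 0 + count([3, 3, 5, 3, 4, 2, 2], 3)
lst[0]=3 == 3: 1 + count([3, 5, 3, 4, 2, 2], 3)
lst[0]=3 == 3: 1 + count([5, 3, 4, 2, 2], 3)
lst[0]=5 != 3: 0 + count([3, 4, 2, 2], 3)
lst[0]=3 == 3: 1 + count([4, 2, 2], 3)
lst[0]=4 != 3: 0 + count([2, 2], 3)
lst[0]=2 != 3: 0 + count([2], 3)
lst[0]=2 != 3: 0 + count([], 3)
= 3


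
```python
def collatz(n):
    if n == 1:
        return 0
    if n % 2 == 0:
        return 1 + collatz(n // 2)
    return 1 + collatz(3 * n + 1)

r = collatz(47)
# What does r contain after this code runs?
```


collatz(47)
47 is odd -> 3*47+1 = 142 -> collatz(142)
142 is even -> collatz(71)
71 is odd -> 3*71+1 = 214 -> collatz(214)
214 is even -> collatz(107)
107 is odd -> 3*107+1 = 322 -> collatz(322)
322 is even -> collatz(161)
161 is odd -> 3*161+1 = 484 -> collatz(484)
484 is even -> collatz(242)
242 is even -> collatz(121)
121 is odd -> 3*121+1 = 364 -> collatz(364)
364 is even -> collatz(182)
182 is even -> collatz(91)
91 is odd -> 3*91+1 = 274 -> collatz(274)
274 is even -> collatz(137)
137 is odd -> 3*137+1 = 412 -> collatz(412)
412 is even -> collatz(206)
206 is even -> collatz(103)
103 is odd -> 3*103+1 = 310 -> collatz(310)
310 is even -> collatz(155)
155 is odd -> 3*155+1 = 466 -> collatz(466)
466 is even -> collatz(233)
233 is odd -> 3*233+1 = 700 -> collatz(700)
700 is even -> collatz(350)
350 is even -> collatz(175)
175 is odd -> 3*175+1 = 526 -> collatz(526)
526 is even -> collatz(263)
263 is odd -> 3*263+1 = 790 -> collatz(790)
790 is even -> collatz(395)
395 is odd -> 3*395+1 = 1186 -> collatz(1186)
1186 is even -> collatz(593)
593 is odd -> 3*593+1 = 1780 -> collatz(1780)
1780 is even -> collatz(890)
890 is even -> collatz(445)
445 is odd -> 3*445+1 = 1336 -> collatz(1336)
1336 is even -> collatz(668)
668 is even -> collatz(334)
334 is even -> collatz(167)
167 is odd -> 3*167+1 = 502 -> collatz(502)
502 is even -> collatz(251)
251 is odd -> 3*251+1 = 754 -> collatz(754)
754 is even -> collatz(377)
377 is odd -> 3*377+1 = 1132 -> collatz(1132)
1132 is even -> collatz(566)
566 is even -> collatz(283)
283 is odd -> 3*283+1 = 850 -> collatz(850)
850 is even -> collatz(425)
425 is odd -> 3*425+1 = 1276 -> collatz(1276)
1276 is even -> collatz(638)
638 is even -> collatz(319)
319 is odd -> 3*319+1 = 958 -> collatz(958)
958 is even -> collatz(479)
479 is odd -> 3*479+1 = 1438 -> collatz(1438)
1438 is even -> collatz(719)
719 is odd -> 3*719+1 = 2158 -> collatz(2158)
2158 is even -> collatz(1079)
1079 is odd -> 3*1079+1 = 3238 -> collatz(3238)
3238 is even -> collatz(1619)
1619 is odd -> 3*1619+1 = 4858 -> collatz(4858)
4858 is even -> collatz(2429)
2429 is odd -> 3*2429+1 = 7288 -> collatz(7288)
7288 is even -> collatz(3644)
3644 is even -> collatz(1822)
1822 is even -> collatz(911)
911 is odd -> 3*911+1 = 2734 -> collatz(2734)
2734 is even -> collatz(1367)
1367 is odd -> 3*1367+1 = 4102 -> collatz(4102)
4102 is even -> collatz(2051)
2051 is odd -> 3*2051+1 = 6154 -> collatz(6154)
6154 is even -> collatz(3077)
3077 is odd -> 3*3077+1 = 9232 -> collatz(9232)
9232 is even -> collatz(4616)
4616 is even -> collatz(2308)
2308 is even -> collatz(1154)
1154 is even -> collatz(577)
577 is odd -> 3*577+1 = 1732 -> collatz(1732)
1732 is even -> collatz(866)
866 is even -> collatz(433)
433 is odd -> 3*433+1 = 1300 -> collatz(1300)
1300 is even -> collatz(650)
650 is even -> collatz(325)
325 is odd -> 3*325+1 = 976 -> collatz(976)
976 is even -> collatz(488)
488 is even -> collatz(244)
244 is even -> collatz(122)
122 is even -> collatz(61)
61 is odd -> 3*61+1 = 184 -> collatz(184)
184 is even -> collatz(92)
92 is even -> collatz(46)
46 is even -> collatz(23)
23 is odd -> 3*23+1 = 70 -> collatz(70)
70 is even -> collatz(35)
35 is odd -> 3*35+1 = 106 -> collatz(106)
106 is even -> collatz(53)
53 is odd -> 3*53+1 = 160 -> collatz(160)
160 is even -> collatz(80)
80 is even -> collatz(40)
40 is even -> collatz(20)
20 is even -> collatz(10)
10 is even -> collatz(5)
5 is odd -> 3*5+1 = 16 -> collatz(16)
16 is even -> collatz(8)
8 is even -> collatz(4)
4 is even -> collatz(2)
2 is even -> collatz(1)
Reached 1 after 104 steps
= 104


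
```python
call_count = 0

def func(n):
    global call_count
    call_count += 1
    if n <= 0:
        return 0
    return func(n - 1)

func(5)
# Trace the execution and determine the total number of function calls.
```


func(5) calls func(4) calls ... calls func(0)
Total calls: 5 + 1 (for base case) = 6


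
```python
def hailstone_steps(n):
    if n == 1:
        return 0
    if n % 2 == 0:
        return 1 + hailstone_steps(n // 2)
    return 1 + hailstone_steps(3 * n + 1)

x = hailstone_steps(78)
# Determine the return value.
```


hailstone_steps(78)
78 is even -> hailstone_steps(39)
39 is odd -> 3*39+1 = 118 -> hailstone_steps(118)
118 is even -> hailstone_steps(59)
59 is odd -> 3*59+1 = 178 -> hailstone_steps(178)
178 is even -> hailstone_steps(89)
89 is odd -> 3*89+1 = 268 -> hailstone_steps(268)
268 is even -> hailstone_steps(134)
134 is even -> hailstone_steps(67)
67 is odd -> 3*67+1 = 202 -> hailstone_steps(202)
202 is even -> hailstone_steps(101)
101 is odd -> 3*101+1 = 304 -> hailstone_steps(304)
304 is even -> hailstone_steps(152)
152 is even -> hailstone_steps(76)
76 is even -> hailstone_steps(38)
38 is even -> hailstone_steps(19)
19 is odd -> 3*19+1 = 58 -> hailstone_steps(58)
58 is even -> hailstone_steps(29)
29 is odd -> 3*29+1 = 88 -> hailstone_steps(88)
88 is even -> hailstone_steps(44)
44 is even -> hailstone_steps(22)
22 is even -> hailstone_steps(11)
11 is odd -> 3*11+1 = 34 -> hailstone_steps(34)
34 is even -> hailstone_steps(17)
17 is odd -> 3*17+1 = 52 -> hailstone_steps(52)
52 is even -> hailstone_steps(26)
26 is even -> hailstone_steps(13)
13 is odd -> 3*13+1 = 40 -> hailstone_steps(40)
40 is even -> hailstone_steps(20)
20 is even -> hailstone_steps(10)
10 is even -> hailstone_steps(5)
5 is odd -> 3*5+1 = 16 -> hailstone_steps(16)
16 is even -> hailstone_steps(8)
8 is even -> hailstone_steps(4)
4 is even -> hailstone_steps(2)
2 is even -> hailstone_steps(1)
Reached 1 after 35 steps
= 35


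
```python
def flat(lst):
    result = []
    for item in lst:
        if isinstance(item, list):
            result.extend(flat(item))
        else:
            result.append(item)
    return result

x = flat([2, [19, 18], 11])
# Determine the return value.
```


flat([2, [19, 18], 11])
Processing each element:
  2 is not a list -> append 2
  [19, 18] is a list -> flat recursively -> [19, 18]
  11 is not a list -> append 11
= [2, 19, 18, 11]


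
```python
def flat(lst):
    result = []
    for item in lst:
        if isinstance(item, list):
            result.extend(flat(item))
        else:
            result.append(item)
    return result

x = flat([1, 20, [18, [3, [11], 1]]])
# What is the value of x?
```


flat([1, 20, [18, [3, [11], 1]]])
Processing each element:
  1 is not a list -> append 1
  20 is not a list -> append 20
  [18, [3, [11], 1]] is a list -> flat recursively -> [18, 3, 11, 1]
= [1, 20, 18, 3, 11, 1]


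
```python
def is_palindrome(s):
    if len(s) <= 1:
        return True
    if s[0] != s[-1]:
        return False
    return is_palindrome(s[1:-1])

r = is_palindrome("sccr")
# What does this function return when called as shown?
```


is_palindrome("sccr")
"sccr": s[0]='s' != s[-1]='r' -> False
= False


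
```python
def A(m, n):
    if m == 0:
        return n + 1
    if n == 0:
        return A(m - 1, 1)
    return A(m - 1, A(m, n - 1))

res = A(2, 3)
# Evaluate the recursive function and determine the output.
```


A(2, 3)
= A(1, A(2, 2))
First compute A(2, 2) = 7
= A(1, 7)
= 9


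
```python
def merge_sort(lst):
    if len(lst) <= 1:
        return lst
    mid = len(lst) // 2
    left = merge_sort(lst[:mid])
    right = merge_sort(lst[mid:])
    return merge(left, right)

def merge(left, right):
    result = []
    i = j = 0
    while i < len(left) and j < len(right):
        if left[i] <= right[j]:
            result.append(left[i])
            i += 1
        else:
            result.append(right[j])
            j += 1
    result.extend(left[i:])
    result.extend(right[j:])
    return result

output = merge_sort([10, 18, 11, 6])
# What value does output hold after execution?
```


merge_sort([10, 18, 11, 6])
Split into [10, 18] and [11, 6]
Left sorted: [10, 18]
Right sorted: [6, 11]
Merge [10, 18] and [6, 11]
= [6, 10, 11, 18]


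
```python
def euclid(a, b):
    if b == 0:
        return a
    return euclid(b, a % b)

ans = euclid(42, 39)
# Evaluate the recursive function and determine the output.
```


euclid(42, 39)
= euclid(39, 42 % 39) = euclid(39, 3)
= euclid(3, 39 % 3) = euclid(3, 0)
b == 0, return a = 3


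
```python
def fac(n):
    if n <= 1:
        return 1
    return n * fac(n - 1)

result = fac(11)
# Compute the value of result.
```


fac(11)
= 11 * fac(10)
= 11 * 10 * fac(9)
= 11 * 10 * 9 * fac(8)
= 11 * 10 * 9 * 8 * fac(7)
= 11 * 10 * 9 * 8 * 7 * fac(6)
= 11 * 10 * 9 * 8 * 7 * 6 * fac(5)
= 11 * 10 * 9 * 8 * 7 * 6 * 5 * fac(4)
= 11 * 10 * 9 * 8 * 7 * 6 * 5 * 4 * fac(3)
= 11 * 10 * 9 * 8 * 7 * 6 * 5 * 4 * 3 * fac(2)
= 11 * 10 * 9 * 8 * 7 * 6 * 5 * 4 * 3 * 2 * fac(1)
= 11 * 10 * 9 * 8 * 7 * 6 * 5 * 4 * 3 * 2 * 1
= 39916800
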